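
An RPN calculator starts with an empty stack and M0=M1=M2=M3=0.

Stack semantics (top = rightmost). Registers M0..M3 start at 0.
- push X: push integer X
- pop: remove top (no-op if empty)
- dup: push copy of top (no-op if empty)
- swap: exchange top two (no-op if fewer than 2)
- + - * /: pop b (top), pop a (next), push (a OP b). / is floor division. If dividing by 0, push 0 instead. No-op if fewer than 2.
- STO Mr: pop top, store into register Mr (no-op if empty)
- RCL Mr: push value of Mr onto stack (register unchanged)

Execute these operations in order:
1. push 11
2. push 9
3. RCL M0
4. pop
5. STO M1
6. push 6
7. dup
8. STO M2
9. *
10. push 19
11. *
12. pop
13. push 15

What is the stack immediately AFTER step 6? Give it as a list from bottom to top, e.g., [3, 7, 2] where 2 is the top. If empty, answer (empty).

After op 1 (push 11): stack=[11] mem=[0,0,0,0]
After op 2 (push 9): stack=[11,9] mem=[0,0,0,0]
After op 3 (RCL M0): stack=[11,9,0] mem=[0,0,0,0]
After op 4 (pop): stack=[11,9] mem=[0,0,0,0]
After op 5 (STO M1): stack=[11] mem=[0,9,0,0]
After op 6 (push 6): stack=[11,6] mem=[0,9,0,0]

[11, 6]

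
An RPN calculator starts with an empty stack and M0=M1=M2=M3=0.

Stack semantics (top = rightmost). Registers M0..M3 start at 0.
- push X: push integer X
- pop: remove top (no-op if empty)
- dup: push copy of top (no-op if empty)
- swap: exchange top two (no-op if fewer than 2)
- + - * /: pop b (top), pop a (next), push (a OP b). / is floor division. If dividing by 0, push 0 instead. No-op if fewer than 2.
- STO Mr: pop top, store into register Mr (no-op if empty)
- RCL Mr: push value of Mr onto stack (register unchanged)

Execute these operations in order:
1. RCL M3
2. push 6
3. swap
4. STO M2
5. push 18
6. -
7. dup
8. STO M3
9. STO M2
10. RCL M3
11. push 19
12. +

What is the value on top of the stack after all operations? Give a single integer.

After op 1 (RCL M3): stack=[0] mem=[0,0,0,0]
After op 2 (push 6): stack=[0,6] mem=[0,0,0,0]
After op 3 (swap): stack=[6,0] mem=[0,0,0,0]
After op 4 (STO M2): stack=[6] mem=[0,0,0,0]
After op 5 (push 18): stack=[6,18] mem=[0,0,0,0]
After op 6 (-): stack=[-12] mem=[0,0,0,0]
After op 7 (dup): stack=[-12,-12] mem=[0,0,0,0]
After op 8 (STO M3): stack=[-12] mem=[0,0,0,-12]
After op 9 (STO M2): stack=[empty] mem=[0,0,-12,-12]
After op 10 (RCL M3): stack=[-12] mem=[0,0,-12,-12]
After op 11 (push 19): stack=[-12,19] mem=[0,0,-12,-12]
After op 12 (+): stack=[7] mem=[0,0,-12,-12]

Answer: 7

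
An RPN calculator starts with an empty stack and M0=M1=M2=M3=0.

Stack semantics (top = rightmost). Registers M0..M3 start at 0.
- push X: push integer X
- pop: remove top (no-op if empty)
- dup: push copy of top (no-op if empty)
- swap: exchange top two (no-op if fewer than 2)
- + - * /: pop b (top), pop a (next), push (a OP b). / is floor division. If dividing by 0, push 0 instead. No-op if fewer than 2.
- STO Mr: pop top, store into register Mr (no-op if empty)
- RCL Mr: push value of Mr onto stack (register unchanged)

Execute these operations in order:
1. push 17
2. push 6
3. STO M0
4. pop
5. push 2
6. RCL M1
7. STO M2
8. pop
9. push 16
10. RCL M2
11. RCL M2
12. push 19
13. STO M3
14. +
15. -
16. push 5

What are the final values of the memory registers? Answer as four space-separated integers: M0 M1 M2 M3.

After op 1 (push 17): stack=[17] mem=[0,0,0,0]
After op 2 (push 6): stack=[17,6] mem=[0,0,0,0]
After op 3 (STO M0): stack=[17] mem=[6,0,0,0]
After op 4 (pop): stack=[empty] mem=[6,0,0,0]
After op 5 (push 2): stack=[2] mem=[6,0,0,0]
After op 6 (RCL M1): stack=[2,0] mem=[6,0,0,0]
After op 7 (STO M2): stack=[2] mem=[6,0,0,0]
After op 8 (pop): stack=[empty] mem=[6,0,0,0]
After op 9 (push 16): stack=[16] mem=[6,0,0,0]
After op 10 (RCL M2): stack=[16,0] mem=[6,0,0,0]
After op 11 (RCL M2): stack=[16,0,0] mem=[6,0,0,0]
After op 12 (push 19): stack=[16,0,0,19] mem=[6,0,0,0]
After op 13 (STO M3): stack=[16,0,0] mem=[6,0,0,19]
After op 14 (+): stack=[16,0] mem=[6,0,0,19]
After op 15 (-): stack=[16] mem=[6,0,0,19]
After op 16 (push 5): stack=[16,5] mem=[6,0,0,19]

Answer: 6 0 0 19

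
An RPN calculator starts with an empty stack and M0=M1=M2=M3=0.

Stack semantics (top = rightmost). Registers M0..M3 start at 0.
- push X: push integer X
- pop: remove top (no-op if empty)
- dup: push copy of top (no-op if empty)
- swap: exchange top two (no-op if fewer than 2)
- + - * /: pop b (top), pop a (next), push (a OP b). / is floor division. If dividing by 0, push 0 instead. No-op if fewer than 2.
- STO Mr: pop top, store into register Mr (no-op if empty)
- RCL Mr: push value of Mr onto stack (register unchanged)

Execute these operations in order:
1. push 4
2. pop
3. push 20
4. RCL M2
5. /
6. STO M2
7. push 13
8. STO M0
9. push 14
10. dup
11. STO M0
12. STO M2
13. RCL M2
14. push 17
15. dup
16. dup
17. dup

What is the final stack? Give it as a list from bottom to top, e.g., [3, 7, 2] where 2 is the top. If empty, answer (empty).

Answer: [14, 17, 17, 17, 17]

Derivation:
After op 1 (push 4): stack=[4] mem=[0,0,0,0]
After op 2 (pop): stack=[empty] mem=[0,0,0,0]
After op 3 (push 20): stack=[20] mem=[0,0,0,0]
After op 4 (RCL M2): stack=[20,0] mem=[0,0,0,0]
After op 5 (/): stack=[0] mem=[0,0,0,0]
After op 6 (STO M2): stack=[empty] mem=[0,0,0,0]
After op 7 (push 13): stack=[13] mem=[0,0,0,0]
After op 8 (STO M0): stack=[empty] mem=[13,0,0,0]
After op 9 (push 14): stack=[14] mem=[13,0,0,0]
After op 10 (dup): stack=[14,14] mem=[13,0,0,0]
After op 11 (STO M0): stack=[14] mem=[14,0,0,0]
After op 12 (STO M2): stack=[empty] mem=[14,0,14,0]
After op 13 (RCL M2): stack=[14] mem=[14,0,14,0]
After op 14 (push 17): stack=[14,17] mem=[14,0,14,0]
After op 15 (dup): stack=[14,17,17] mem=[14,0,14,0]
After op 16 (dup): stack=[14,17,17,17] mem=[14,0,14,0]
After op 17 (dup): stack=[14,17,17,17,17] mem=[14,0,14,0]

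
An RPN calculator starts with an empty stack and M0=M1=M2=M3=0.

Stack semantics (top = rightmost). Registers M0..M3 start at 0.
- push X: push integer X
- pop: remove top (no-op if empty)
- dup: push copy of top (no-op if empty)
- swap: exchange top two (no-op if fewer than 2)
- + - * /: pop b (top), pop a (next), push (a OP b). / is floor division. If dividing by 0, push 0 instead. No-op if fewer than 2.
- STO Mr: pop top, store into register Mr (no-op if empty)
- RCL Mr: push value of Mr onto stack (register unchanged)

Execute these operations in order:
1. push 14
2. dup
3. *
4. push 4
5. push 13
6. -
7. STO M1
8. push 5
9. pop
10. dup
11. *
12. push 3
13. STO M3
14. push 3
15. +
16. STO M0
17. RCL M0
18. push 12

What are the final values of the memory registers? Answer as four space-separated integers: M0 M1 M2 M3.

Answer: 38419 -9 0 3

Derivation:
After op 1 (push 14): stack=[14] mem=[0,0,0,0]
After op 2 (dup): stack=[14,14] mem=[0,0,0,0]
After op 3 (*): stack=[196] mem=[0,0,0,0]
After op 4 (push 4): stack=[196,4] mem=[0,0,0,0]
After op 5 (push 13): stack=[196,4,13] mem=[0,0,0,0]
After op 6 (-): stack=[196,-9] mem=[0,0,0,0]
After op 7 (STO M1): stack=[196] mem=[0,-9,0,0]
After op 8 (push 5): stack=[196,5] mem=[0,-9,0,0]
After op 9 (pop): stack=[196] mem=[0,-9,0,0]
After op 10 (dup): stack=[196,196] mem=[0,-9,0,0]
After op 11 (*): stack=[38416] mem=[0,-9,0,0]
After op 12 (push 3): stack=[38416,3] mem=[0,-9,0,0]
After op 13 (STO M3): stack=[38416] mem=[0,-9,0,3]
After op 14 (push 3): stack=[38416,3] mem=[0,-9,0,3]
After op 15 (+): stack=[38419] mem=[0,-9,0,3]
After op 16 (STO M0): stack=[empty] mem=[38419,-9,0,3]
After op 17 (RCL M0): stack=[38419] mem=[38419,-9,0,3]
After op 18 (push 12): stack=[38419,12] mem=[38419,-9,0,3]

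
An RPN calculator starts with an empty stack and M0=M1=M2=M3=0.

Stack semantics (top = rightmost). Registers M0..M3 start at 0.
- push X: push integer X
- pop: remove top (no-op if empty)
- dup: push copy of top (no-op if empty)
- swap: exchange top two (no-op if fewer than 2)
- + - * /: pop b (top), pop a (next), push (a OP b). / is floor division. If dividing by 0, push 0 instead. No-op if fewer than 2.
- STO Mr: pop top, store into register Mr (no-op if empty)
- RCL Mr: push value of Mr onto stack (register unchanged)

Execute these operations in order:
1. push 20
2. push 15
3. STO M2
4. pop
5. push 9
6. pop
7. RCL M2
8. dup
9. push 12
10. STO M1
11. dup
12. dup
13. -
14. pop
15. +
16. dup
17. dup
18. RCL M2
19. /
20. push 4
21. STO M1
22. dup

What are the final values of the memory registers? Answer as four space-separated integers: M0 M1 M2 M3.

Answer: 0 4 15 0

Derivation:
After op 1 (push 20): stack=[20] mem=[0,0,0,0]
After op 2 (push 15): stack=[20,15] mem=[0,0,0,0]
After op 3 (STO M2): stack=[20] mem=[0,0,15,0]
After op 4 (pop): stack=[empty] mem=[0,0,15,0]
After op 5 (push 9): stack=[9] mem=[0,0,15,0]
After op 6 (pop): stack=[empty] mem=[0,0,15,0]
After op 7 (RCL M2): stack=[15] mem=[0,0,15,0]
After op 8 (dup): stack=[15,15] mem=[0,0,15,0]
After op 9 (push 12): stack=[15,15,12] mem=[0,0,15,0]
After op 10 (STO M1): stack=[15,15] mem=[0,12,15,0]
After op 11 (dup): stack=[15,15,15] mem=[0,12,15,0]
After op 12 (dup): stack=[15,15,15,15] mem=[0,12,15,0]
After op 13 (-): stack=[15,15,0] mem=[0,12,15,0]
After op 14 (pop): stack=[15,15] mem=[0,12,15,0]
After op 15 (+): stack=[30] mem=[0,12,15,0]
After op 16 (dup): stack=[30,30] mem=[0,12,15,0]
After op 17 (dup): stack=[30,30,30] mem=[0,12,15,0]
After op 18 (RCL M2): stack=[30,30,30,15] mem=[0,12,15,0]
After op 19 (/): stack=[30,30,2] mem=[0,12,15,0]
After op 20 (push 4): stack=[30,30,2,4] mem=[0,12,15,0]
After op 21 (STO M1): stack=[30,30,2] mem=[0,4,15,0]
After op 22 (dup): stack=[30,30,2,2] mem=[0,4,15,0]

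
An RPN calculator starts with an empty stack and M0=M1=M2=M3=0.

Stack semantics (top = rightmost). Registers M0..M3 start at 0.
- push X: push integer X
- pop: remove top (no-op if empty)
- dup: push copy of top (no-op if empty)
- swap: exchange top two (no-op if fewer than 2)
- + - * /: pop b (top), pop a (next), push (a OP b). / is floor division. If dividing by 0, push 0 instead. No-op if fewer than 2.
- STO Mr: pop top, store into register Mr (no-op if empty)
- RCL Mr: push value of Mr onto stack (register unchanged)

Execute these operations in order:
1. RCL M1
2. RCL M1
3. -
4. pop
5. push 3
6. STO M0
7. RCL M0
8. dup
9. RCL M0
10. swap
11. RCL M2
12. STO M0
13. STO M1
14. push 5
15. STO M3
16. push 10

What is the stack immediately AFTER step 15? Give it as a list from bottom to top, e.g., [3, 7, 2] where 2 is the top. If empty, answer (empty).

After op 1 (RCL M1): stack=[0] mem=[0,0,0,0]
After op 2 (RCL M1): stack=[0,0] mem=[0,0,0,0]
After op 3 (-): stack=[0] mem=[0,0,0,0]
After op 4 (pop): stack=[empty] mem=[0,0,0,0]
After op 5 (push 3): stack=[3] mem=[0,0,0,0]
After op 6 (STO M0): stack=[empty] mem=[3,0,0,0]
After op 7 (RCL M0): stack=[3] mem=[3,0,0,0]
After op 8 (dup): stack=[3,3] mem=[3,0,0,0]
After op 9 (RCL M0): stack=[3,3,3] mem=[3,0,0,0]
After op 10 (swap): stack=[3,3,3] mem=[3,0,0,0]
After op 11 (RCL M2): stack=[3,3,3,0] mem=[3,0,0,0]
After op 12 (STO M0): stack=[3,3,3] mem=[0,0,0,0]
After op 13 (STO M1): stack=[3,3] mem=[0,3,0,0]
After op 14 (push 5): stack=[3,3,5] mem=[0,3,0,0]
After op 15 (STO M3): stack=[3,3] mem=[0,3,0,5]

[3, 3]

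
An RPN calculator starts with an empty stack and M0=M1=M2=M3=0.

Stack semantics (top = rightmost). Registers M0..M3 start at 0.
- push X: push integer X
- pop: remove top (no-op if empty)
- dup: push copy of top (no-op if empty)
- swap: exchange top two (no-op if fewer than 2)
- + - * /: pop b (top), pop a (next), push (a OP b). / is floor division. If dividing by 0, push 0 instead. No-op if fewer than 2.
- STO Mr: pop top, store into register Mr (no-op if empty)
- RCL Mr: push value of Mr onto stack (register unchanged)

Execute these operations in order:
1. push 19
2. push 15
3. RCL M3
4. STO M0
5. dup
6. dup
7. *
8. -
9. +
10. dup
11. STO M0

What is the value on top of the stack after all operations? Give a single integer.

After op 1 (push 19): stack=[19] mem=[0,0,0,0]
After op 2 (push 15): stack=[19,15] mem=[0,0,0,0]
After op 3 (RCL M3): stack=[19,15,0] mem=[0,0,0,0]
After op 4 (STO M0): stack=[19,15] mem=[0,0,0,0]
After op 5 (dup): stack=[19,15,15] mem=[0,0,0,0]
After op 6 (dup): stack=[19,15,15,15] mem=[0,0,0,0]
After op 7 (*): stack=[19,15,225] mem=[0,0,0,0]
After op 8 (-): stack=[19,-210] mem=[0,0,0,0]
After op 9 (+): stack=[-191] mem=[0,0,0,0]
After op 10 (dup): stack=[-191,-191] mem=[0,0,0,0]
After op 11 (STO M0): stack=[-191] mem=[-191,0,0,0]

Answer: -191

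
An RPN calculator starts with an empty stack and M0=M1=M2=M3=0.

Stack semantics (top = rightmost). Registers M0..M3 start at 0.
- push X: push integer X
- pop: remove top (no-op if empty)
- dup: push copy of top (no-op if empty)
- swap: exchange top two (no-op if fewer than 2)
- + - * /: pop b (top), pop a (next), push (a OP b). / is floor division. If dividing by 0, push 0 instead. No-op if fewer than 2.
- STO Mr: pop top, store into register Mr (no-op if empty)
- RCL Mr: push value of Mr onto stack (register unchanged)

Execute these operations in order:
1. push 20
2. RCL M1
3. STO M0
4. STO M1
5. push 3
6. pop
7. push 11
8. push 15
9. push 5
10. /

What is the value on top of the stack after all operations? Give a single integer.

Answer: 3

Derivation:
After op 1 (push 20): stack=[20] mem=[0,0,0,0]
After op 2 (RCL M1): stack=[20,0] mem=[0,0,0,0]
After op 3 (STO M0): stack=[20] mem=[0,0,0,0]
After op 4 (STO M1): stack=[empty] mem=[0,20,0,0]
After op 5 (push 3): stack=[3] mem=[0,20,0,0]
After op 6 (pop): stack=[empty] mem=[0,20,0,0]
After op 7 (push 11): stack=[11] mem=[0,20,0,0]
After op 8 (push 15): stack=[11,15] mem=[0,20,0,0]
After op 9 (push 5): stack=[11,15,5] mem=[0,20,0,0]
After op 10 (/): stack=[11,3] mem=[0,20,0,0]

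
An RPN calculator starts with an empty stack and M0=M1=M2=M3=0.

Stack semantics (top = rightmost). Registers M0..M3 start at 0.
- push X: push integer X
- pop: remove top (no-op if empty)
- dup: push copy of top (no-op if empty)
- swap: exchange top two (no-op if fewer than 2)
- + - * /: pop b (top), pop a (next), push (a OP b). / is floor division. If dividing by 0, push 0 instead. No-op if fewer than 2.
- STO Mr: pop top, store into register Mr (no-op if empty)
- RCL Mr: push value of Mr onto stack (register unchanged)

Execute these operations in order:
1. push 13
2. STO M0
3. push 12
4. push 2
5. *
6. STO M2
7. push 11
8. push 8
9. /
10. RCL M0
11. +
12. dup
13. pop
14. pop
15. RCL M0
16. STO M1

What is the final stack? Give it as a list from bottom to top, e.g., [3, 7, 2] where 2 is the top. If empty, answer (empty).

Answer: (empty)

Derivation:
After op 1 (push 13): stack=[13] mem=[0,0,0,0]
After op 2 (STO M0): stack=[empty] mem=[13,0,0,0]
After op 3 (push 12): stack=[12] mem=[13,0,0,0]
After op 4 (push 2): stack=[12,2] mem=[13,0,0,0]
After op 5 (*): stack=[24] mem=[13,0,0,0]
After op 6 (STO M2): stack=[empty] mem=[13,0,24,0]
After op 7 (push 11): stack=[11] mem=[13,0,24,0]
After op 8 (push 8): stack=[11,8] mem=[13,0,24,0]
After op 9 (/): stack=[1] mem=[13,0,24,0]
After op 10 (RCL M0): stack=[1,13] mem=[13,0,24,0]
After op 11 (+): stack=[14] mem=[13,0,24,0]
After op 12 (dup): stack=[14,14] mem=[13,0,24,0]
After op 13 (pop): stack=[14] mem=[13,0,24,0]
After op 14 (pop): stack=[empty] mem=[13,0,24,0]
After op 15 (RCL M0): stack=[13] mem=[13,0,24,0]
After op 16 (STO M1): stack=[empty] mem=[13,13,24,0]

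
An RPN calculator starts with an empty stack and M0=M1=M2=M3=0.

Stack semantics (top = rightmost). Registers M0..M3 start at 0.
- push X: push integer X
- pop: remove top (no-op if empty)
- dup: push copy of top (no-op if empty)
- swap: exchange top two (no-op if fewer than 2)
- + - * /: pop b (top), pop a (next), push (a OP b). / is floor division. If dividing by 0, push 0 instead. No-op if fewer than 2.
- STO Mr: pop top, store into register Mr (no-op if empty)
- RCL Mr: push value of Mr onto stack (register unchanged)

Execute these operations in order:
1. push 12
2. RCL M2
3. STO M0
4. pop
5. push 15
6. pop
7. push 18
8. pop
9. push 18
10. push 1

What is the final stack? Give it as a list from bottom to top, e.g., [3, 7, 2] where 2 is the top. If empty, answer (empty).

Answer: [18, 1]

Derivation:
After op 1 (push 12): stack=[12] mem=[0,0,0,0]
After op 2 (RCL M2): stack=[12,0] mem=[0,0,0,0]
After op 3 (STO M0): stack=[12] mem=[0,0,0,0]
After op 4 (pop): stack=[empty] mem=[0,0,0,0]
After op 5 (push 15): stack=[15] mem=[0,0,0,0]
After op 6 (pop): stack=[empty] mem=[0,0,0,0]
After op 7 (push 18): stack=[18] mem=[0,0,0,0]
After op 8 (pop): stack=[empty] mem=[0,0,0,0]
After op 9 (push 18): stack=[18] mem=[0,0,0,0]
After op 10 (push 1): stack=[18,1] mem=[0,0,0,0]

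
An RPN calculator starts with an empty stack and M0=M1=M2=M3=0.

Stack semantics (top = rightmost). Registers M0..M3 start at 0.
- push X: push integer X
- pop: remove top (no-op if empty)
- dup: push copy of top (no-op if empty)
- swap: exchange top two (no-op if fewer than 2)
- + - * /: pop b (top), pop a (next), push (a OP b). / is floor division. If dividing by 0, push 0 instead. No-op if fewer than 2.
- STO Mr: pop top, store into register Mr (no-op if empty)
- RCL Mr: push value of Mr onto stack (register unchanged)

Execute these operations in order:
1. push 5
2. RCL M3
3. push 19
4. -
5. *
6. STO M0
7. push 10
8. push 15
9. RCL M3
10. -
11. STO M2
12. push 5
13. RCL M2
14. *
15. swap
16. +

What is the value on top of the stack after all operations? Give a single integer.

Answer: 85

Derivation:
After op 1 (push 5): stack=[5] mem=[0,0,0,0]
After op 2 (RCL M3): stack=[5,0] mem=[0,0,0,0]
After op 3 (push 19): stack=[5,0,19] mem=[0,0,0,0]
After op 4 (-): stack=[5,-19] mem=[0,0,0,0]
After op 5 (*): stack=[-95] mem=[0,0,0,0]
After op 6 (STO M0): stack=[empty] mem=[-95,0,0,0]
After op 7 (push 10): stack=[10] mem=[-95,0,0,0]
After op 8 (push 15): stack=[10,15] mem=[-95,0,0,0]
After op 9 (RCL M3): stack=[10,15,0] mem=[-95,0,0,0]
After op 10 (-): stack=[10,15] mem=[-95,0,0,0]
After op 11 (STO M2): stack=[10] mem=[-95,0,15,0]
After op 12 (push 5): stack=[10,5] mem=[-95,0,15,0]
After op 13 (RCL M2): stack=[10,5,15] mem=[-95,0,15,0]
After op 14 (*): stack=[10,75] mem=[-95,0,15,0]
After op 15 (swap): stack=[75,10] mem=[-95,0,15,0]
After op 16 (+): stack=[85] mem=[-95,0,15,0]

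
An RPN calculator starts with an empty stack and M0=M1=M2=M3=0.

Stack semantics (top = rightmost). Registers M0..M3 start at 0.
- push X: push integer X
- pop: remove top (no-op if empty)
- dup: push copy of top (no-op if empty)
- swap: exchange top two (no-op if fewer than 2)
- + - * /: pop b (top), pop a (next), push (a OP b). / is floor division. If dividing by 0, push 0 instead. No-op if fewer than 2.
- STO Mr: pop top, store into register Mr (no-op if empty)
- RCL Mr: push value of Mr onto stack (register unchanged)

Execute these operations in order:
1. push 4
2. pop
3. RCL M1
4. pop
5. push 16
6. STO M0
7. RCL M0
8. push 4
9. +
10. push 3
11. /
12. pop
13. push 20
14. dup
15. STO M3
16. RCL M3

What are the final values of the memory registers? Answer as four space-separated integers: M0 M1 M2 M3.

After op 1 (push 4): stack=[4] mem=[0,0,0,0]
After op 2 (pop): stack=[empty] mem=[0,0,0,0]
After op 3 (RCL M1): stack=[0] mem=[0,0,0,0]
After op 4 (pop): stack=[empty] mem=[0,0,0,0]
After op 5 (push 16): stack=[16] mem=[0,0,0,0]
After op 6 (STO M0): stack=[empty] mem=[16,0,0,0]
After op 7 (RCL M0): stack=[16] mem=[16,0,0,0]
After op 8 (push 4): stack=[16,4] mem=[16,0,0,0]
After op 9 (+): stack=[20] mem=[16,0,0,0]
After op 10 (push 3): stack=[20,3] mem=[16,0,0,0]
After op 11 (/): stack=[6] mem=[16,0,0,0]
After op 12 (pop): stack=[empty] mem=[16,0,0,0]
After op 13 (push 20): stack=[20] mem=[16,0,0,0]
After op 14 (dup): stack=[20,20] mem=[16,0,0,0]
After op 15 (STO M3): stack=[20] mem=[16,0,0,20]
After op 16 (RCL M3): stack=[20,20] mem=[16,0,0,20]

Answer: 16 0 0 20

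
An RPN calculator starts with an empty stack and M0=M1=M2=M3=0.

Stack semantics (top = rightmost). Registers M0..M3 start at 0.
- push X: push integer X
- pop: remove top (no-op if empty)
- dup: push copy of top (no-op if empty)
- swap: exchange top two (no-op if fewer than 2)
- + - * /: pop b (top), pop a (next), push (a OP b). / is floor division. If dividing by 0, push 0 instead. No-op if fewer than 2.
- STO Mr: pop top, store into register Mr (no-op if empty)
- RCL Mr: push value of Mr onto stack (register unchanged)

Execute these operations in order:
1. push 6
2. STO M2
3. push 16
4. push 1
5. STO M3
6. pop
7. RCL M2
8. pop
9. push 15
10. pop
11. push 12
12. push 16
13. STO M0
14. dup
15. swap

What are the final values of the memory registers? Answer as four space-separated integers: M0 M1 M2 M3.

Answer: 16 0 6 1

Derivation:
After op 1 (push 6): stack=[6] mem=[0,0,0,0]
After op 2 (STO M2): stack=[empty] mem=[0,0,6,0]
After op 3 (push 16): stack=[16] mem=[0,0,6,0]
After op 4 (push 1): stack=[16,1] mem=[0,0,6,0]
After op 5 (STO M3): stack=[16] mem=[0,0,6,1]
After op 6 (pop): stack=[empty] mem=[0,0,6,1]
After op 7 (RCL M2): stack=[6] mem=[0,0,6,1]
After op 8 (pop): stack=[empty] mem=[0,0,6,1]
After op 9 (push 15): stack=[15] mem=[0,0,6,1]
After op 10 (pop): stack=[empty] mem=[0,0,6,1]
After op 11 (push 12): stack=[12] mem=[0,0,6,1]
After op 12 (push 16): stack=[12,16] mem=[0,0,6,1]
After op 13 (STO M0): stack=[12] mem=[16,0,6,1]
After op 14 (dup): stack=[12,12] mem=[16,0,6,1]
After op 15 (swap): stack=[12,12] mem=[16,0,6,1]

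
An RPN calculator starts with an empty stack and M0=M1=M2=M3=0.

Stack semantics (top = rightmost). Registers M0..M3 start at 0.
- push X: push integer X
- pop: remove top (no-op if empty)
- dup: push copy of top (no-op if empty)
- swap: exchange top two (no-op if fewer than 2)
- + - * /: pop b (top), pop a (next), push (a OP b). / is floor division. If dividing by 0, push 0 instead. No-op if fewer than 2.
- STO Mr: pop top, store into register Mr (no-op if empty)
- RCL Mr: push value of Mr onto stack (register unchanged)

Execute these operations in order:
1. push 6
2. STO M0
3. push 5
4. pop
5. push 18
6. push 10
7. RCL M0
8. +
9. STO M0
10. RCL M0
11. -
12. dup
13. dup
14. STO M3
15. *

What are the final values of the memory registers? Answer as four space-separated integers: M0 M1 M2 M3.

After op 1 (push 6): stack=[6] mem=[0,0,0,0]
After op 2 (STO M0): stack=[empty] mem=[6,0,0,0]
After op 3 (push 5): stack=[5] mem=[6,0,0,0]
After op 4 (pop): stack=[empty] mem=[6,0,0,0]
After op 5 (push 18): stack=[18] mem=[6,0,0,0]
After op 6 (push 10): stack=[18,10] mem=[6,0,0,0]
After op 7 (RCL M0): stack=[18,10,6] mem=[6,0,0,0]
After op 8 (+): stack=[18,16] mem=[6,0,0,0]
After op 9 (STO M0): stack=[18] mem=[16,0,0,0]
After op 10 (RCL M0): stack=[18,16] mem=[16,0,0,0]
After op 11 (-): stack=[2] mem=[16,0,0,0]
After op 12 (dup): stack=[2,2] mem=[16,0,0,0]
After op 13 (dup): stack=[2,2,2] mem=[16,0,0,0]
After op 14 (STO M3): stack=[2,2] mem=[16,0,0,2]
After op 15 (*): stack=[4] mem=[16,0,0,2]

Answer: 16 0 0 2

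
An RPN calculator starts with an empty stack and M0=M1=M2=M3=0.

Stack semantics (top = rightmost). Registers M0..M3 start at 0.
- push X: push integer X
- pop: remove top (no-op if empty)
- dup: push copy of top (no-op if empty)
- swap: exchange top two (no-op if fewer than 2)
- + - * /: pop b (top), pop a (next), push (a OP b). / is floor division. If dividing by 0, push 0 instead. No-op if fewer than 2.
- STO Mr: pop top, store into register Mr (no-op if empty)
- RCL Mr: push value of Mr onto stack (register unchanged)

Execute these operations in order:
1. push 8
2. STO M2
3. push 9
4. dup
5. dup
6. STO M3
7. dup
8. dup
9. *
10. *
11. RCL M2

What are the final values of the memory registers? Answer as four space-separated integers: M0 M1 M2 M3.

After op 1 (push 8): stack=[8] mem=[0,0,0,0]
After op 2 (STO M2): stack=[empty] mem=[0,0,8,0]
After op 3 (push 9): stack=[9] mem=[0,0,8,0]
After op 4 (dup): stack=[9,9] mem=[0,0,8,0]
After op 5 (dup): stack=[9,9,9] mem=[0,0,8,0]
After op 6 (STO M3): stack=[9,9] mem=[0,0,8,9]
After op 7 (dup): stack=[9,9,9] mem=[0,0,8,9]
After op 8 (dup): stack=[9,9,9,9] mem=[0,0,8,9]
After op 9 (*): stack=[9,9,81] mem=[0,0,8,9]
After op 10 (*): stack=[9,729] mem=[0,0,8,9]
After op 11 (RCL M2): stack=[9,729,8] mem=[0,0,8,9]

Answer: 0 0 8 9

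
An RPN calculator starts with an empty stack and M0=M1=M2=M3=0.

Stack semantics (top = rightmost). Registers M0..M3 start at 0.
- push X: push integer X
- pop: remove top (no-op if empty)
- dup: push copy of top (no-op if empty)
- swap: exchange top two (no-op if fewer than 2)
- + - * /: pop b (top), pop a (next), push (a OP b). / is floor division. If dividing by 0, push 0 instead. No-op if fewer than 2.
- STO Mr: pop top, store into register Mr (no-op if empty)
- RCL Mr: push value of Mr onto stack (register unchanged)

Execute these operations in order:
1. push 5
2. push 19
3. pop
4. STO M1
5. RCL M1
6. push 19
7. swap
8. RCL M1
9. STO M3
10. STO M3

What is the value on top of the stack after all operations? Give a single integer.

Answer: 19

Derivation:
After op 1 (push 5): stack=[5] mem=[0,0,0,0]
After op 2 (push 19): stack=[5,19] mem=[0,0,0,0]
After op 3 (pop): stack=[5] mem=[0,0,0,0]
After op 4 (STO M1): stack=[empty] mem=[0,5,0,0]
After op 5 (RCL M1): stack=[5] mem=[0,5,0,0]
After op 6 (push 19): stack=[5,19] mem=[0,5,0,0]
After op 7 (swap): stack=[19,5] mem=[0,5,0,0]
After op 8 (RCL M1): stack=[19,5,5] mem=[0,5,0,0]
After op 9 (STO M3): stack=[19,5] mem=[0,5,0,5]
After op 10 (STO M3): stack=[19] mem=[0,5,0,5]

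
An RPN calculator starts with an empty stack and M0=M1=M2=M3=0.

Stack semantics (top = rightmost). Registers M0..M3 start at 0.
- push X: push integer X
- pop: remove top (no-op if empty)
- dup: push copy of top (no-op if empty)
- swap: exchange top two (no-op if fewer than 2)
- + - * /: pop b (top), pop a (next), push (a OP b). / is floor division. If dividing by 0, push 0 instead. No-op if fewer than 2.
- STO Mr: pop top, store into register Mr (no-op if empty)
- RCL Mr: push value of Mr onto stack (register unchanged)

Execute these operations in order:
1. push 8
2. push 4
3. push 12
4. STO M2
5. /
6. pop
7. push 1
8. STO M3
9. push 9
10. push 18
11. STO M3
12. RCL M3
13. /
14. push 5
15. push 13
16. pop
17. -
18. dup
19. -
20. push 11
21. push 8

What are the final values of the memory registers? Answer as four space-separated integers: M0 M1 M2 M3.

After op 1 (push 8): stack=[8] mem=[0,0,0,0]
After op 2 (push 4): stack=[8,4] mem=[0,0,0,0]
After op 3 (push 12): stack=[8,4,12] mem=[0,0,0,0]
After op 4 (STO M2): stack=[8,4] mem=[0,0,12,0]
After op 5 (/): stack=[2] mem=[0,0,12,0]
After op 6 (pop): stack=[empty] mem=[0,0,12,0]
After op 7 (push 1): stack=[1] mem=[0,0,12,0]
After op 8 (STO M3): stack=[empty] mem=[0,0,12,1]
After op 9 (push 9): stack=[9] mem=[0,0,12,1]
After op 10 (push 18): stack=[9,18] mem=[0,0,12,1]
After op 11 (STO M3): stack=[9] mem=[0,0,12,18]
After op 12 (RCL M3): stack=[9,18] mem=[0,0,12,18]
After op 13 (/): stack=[0] mem=[0,0,12,18]
After op 14 (push 5): stack=[0,5] mem=[0,0,12,18]
After op 15 (push 13): stack=[0,5,13] mem=[0,0,12,18]
After op 16 (pop): stack=[0,5] mem=[0,0,12,18]
After op 17 (-): stack=[-5] mem=[0,0,12,18]
After op 18 (dup): stack=[-5,-5] mem=[0,0,12,18]
After op 19 (-): stack=[0] mem=[0,0,12,18]
After op 20 (push 11): stack=[0,11] mem=[0,0,12,18]
After op 21 (push 8): stack=[0,11,8] mem=[0,0,12,18]

Answer: 0 0 12 18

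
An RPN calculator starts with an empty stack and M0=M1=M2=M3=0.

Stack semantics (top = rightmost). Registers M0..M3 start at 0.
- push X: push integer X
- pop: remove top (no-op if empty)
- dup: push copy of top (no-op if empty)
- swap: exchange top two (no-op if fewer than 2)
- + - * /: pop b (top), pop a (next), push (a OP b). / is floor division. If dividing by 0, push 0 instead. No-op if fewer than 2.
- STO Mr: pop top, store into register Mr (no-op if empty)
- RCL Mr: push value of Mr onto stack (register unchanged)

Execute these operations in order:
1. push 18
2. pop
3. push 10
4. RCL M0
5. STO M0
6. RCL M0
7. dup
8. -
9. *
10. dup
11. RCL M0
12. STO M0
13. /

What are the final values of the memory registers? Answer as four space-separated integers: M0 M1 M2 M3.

After op 1 (push 18): stack=[18] mem=[0,0,0,0]
After op 2 (pop): stack=[empty] mem=[0,0,0,0]
After op 3 (push 10): stack=[10] mem=[0,0,0,0]
After op 4 (RCL M0): stack=[10,0] mem=[0,0,0,0]
After op 5 (STO M0): stack=[10] mem=[0,0,0,0]
After op 6 (RCL M0): stack=[10,0] mem=[0,0,0,0]
After op 7 (dup): stack=[10,0,0] mem=[0,0,0,0]
After op 8 (-): stack=[10,0] mem=[0,0,0,0]
After op 9 (*): stack=[0] mem=[0,0,0,0]
After op 10 (dup): stack=[0,0] mem=[0,0,0,0]
After op 11 (RCL M0): stack=[0,0,0] mem=[0,0,0,0]
After op 12 (STO M0): stack=[0,0] mem=[0,0,0,0]
After op 13 (/): stack=[0] mem=[0,0,0,0]

Answer: 0 0 0 0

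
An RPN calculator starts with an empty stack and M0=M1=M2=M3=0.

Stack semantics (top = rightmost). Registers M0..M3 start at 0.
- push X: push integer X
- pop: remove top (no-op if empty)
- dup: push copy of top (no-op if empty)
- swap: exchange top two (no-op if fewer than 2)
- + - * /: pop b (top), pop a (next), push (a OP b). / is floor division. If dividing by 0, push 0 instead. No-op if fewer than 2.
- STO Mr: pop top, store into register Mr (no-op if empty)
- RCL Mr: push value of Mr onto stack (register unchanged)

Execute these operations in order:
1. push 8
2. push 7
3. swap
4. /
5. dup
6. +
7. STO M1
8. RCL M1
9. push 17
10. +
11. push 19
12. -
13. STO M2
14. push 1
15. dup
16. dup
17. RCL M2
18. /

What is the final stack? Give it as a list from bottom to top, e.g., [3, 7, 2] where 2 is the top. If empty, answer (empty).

Answer: [1, 1, -1]

Derivation:
After op 1 (push 8): stack=[8] mem=[0,0,0,0]
After op 2 (push 7): stack=[8,7] mem=[0,0,0,0]
After op 3 (swap): stack=[7,8] mem=[0,0,0,0]
After op 4 (/): stack=[0] mem=[0,0,0,0]
After op 5 (dup): stack=[0,0] mem=[0,0,0,0]
After op 6 (+): stack=[0] mem=[0,0,0,0]
After op 7 (STO M1): stack=[empty] mem=[0,0,0,0]
After op 8 (RCL M1): stack=[0] mem=[0,0,0,0]
After op 9 (push 17): stack=[0,17] mem=[0,0,0,0]
After op 10 (+): stack=[17] mem=[0,0,0,0]
After op 11 (push 19): stack=[17,19] mem=[0,0,0,0]
After op 12 (-): stack=[-2] mem=[0,0,0,0]
After op 13 (STO M2): stack=[empty] mem=[0,0,-2,0]
After op 14 (push 1): stack=[1] mem=[0,0,-2,0]
After op 15 (dup): stack=[1,1] mem=[0,0,-2,0]
After op 16 (dup): stack=[1,1,1] mem=[0,0,-2,0]
After op 17 (RCL M2): stack=[1,1,1,-2] mem=[0,0,-2,0]
After op 18 (/): stack=[1,1,-1] mem=[0,0,-2,0]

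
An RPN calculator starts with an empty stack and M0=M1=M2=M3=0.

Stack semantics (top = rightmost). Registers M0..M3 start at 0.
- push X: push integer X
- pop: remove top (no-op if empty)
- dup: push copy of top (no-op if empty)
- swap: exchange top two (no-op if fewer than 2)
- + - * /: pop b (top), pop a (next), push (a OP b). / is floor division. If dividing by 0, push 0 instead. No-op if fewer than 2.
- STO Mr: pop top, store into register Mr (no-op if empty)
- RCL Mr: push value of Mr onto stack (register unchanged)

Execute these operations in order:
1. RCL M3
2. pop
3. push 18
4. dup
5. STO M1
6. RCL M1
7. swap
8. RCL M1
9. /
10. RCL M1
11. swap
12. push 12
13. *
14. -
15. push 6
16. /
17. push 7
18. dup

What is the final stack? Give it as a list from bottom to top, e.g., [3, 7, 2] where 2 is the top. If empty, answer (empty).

Answer: [18, 1, 7, 7]

Derivation:
After op 1 (RCL M3): stack=[0] mem=[0,0,0,0]
After op 2 (pop): stack=[empty] mem=[0,0,0,0]
After op 3 (push 18): stack=[18] mem=[0,0,0,0]
After op 4 (dup): stack=[18,18] mem=[0,0,0,0]
After op 5 (STO M1): stack=[18] mem=[0,18,0,0]
After op 6 (RCL M1): stack=[18,18] mem=[0,18,0,0]
After op 7 (swap): stack=[18,18] mem=[0,18,0,0]
After op 8 (RCL M1): stack=[18,18,18] mem=[0,18,0,0]
After op 9 (/): stack=[18,1] mem=[0,18,0,0]
After op 10 (RCL M1): stack=[18,1,18] mem=[0,18,0,0]
After op 11 (swap): stack=[18,18,1] mem=[0,18,0,0]
After op 12 (push 12): stack=[18,18,1,12] mem=[0,18,0,0]
After op 13 (*): stack=[18,18,12] mem=[0,18,0,0]
After op 14 (-): stack=[18,6] mem=[0,18,0,0]
After op 15 (push 6): stack=[18,6,6] mem=[0,18,0,0]
After op 16 (/): stack=[18,1] mem=[0,18,0,0]
After op 17 (push 7): stack=[18,1,7] mem=[0,18,0,0]
After op 18 (dup): stack=[18,1,7,7] mem=[0,18,0,0]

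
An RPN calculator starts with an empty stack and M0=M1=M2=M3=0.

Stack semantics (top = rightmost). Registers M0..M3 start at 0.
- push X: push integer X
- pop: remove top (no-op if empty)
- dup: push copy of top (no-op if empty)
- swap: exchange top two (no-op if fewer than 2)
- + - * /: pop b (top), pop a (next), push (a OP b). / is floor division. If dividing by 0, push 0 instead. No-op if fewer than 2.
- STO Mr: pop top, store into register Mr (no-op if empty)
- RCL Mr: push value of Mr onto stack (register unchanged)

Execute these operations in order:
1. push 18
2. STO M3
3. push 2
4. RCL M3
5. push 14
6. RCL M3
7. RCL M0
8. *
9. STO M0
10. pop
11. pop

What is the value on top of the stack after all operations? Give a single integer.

Answer: 2

Derivation:
After op 1 (push 18): stack=[18] mem=[0,0,0,0]
After op 2 (STO M3): stack=[empty] mem=[0,0,0,18]
After op 3 (push 2): stack=[2] mem=[0,0,0,18]
After op 4 (RCL M3): stack=[2,18] mem=[0,0,0,18]
After op 5 (push 14): stack=[2,18,14] mem=[0,0,0,18]
After op 6 (RCL M3): stack=[2,18,14,18] mem=[0,0,0,18]
After op 7 (RCL M0): stack=[2,18,14,18,0] mem=[0,0,0,18]
After op 8 (*): stack=[2,18,14,0] mem=[0,0,0,18]
After op 9 (STO M0): stack=[2,18,14] mem=[0,0,0,18]
After op 10 (pop): stack=[2,18] mem=[0,0,0,18]
After op 11 (pop): stack=[2] mem=[0,0,0,18]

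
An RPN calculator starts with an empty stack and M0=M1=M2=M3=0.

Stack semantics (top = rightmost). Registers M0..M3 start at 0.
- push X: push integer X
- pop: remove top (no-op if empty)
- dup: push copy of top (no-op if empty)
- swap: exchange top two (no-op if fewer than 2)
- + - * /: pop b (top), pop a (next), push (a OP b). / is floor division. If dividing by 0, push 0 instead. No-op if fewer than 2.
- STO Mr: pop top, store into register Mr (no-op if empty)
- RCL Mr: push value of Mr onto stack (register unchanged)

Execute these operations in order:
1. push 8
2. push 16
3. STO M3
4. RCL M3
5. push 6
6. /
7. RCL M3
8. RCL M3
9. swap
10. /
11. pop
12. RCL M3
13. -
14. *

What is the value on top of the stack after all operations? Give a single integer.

After op 1 (push 8): stack=[8] mem=[0,0,0,0]
After op 2 (push 16): stack=[8,16] mem=[0,0,0,0]
After op 3 (STO M3): stack=[8] mem=[0,0,0,16]
After op 4 (RCL M3): stack=[8,16] mem=[0,0,0,16]
After op 5 (push 6): stack=[8,16,6] mem=[0,0,0,16]
After op 6 (/): stack=[8,2] mem=[0,0,0,16]
After op 7 (RCL M3): stack=[8,2,16] mem=[0,0,0,16]
After op 8 (RCL M3): stack=[8,2,16,16] mem=[0,0,0,16]
After op 9 (swap): stack=[8,2,16,16] mem=[0,0,0,16]
After op 10 (/): stack=[8,2,1] mem=[0,0,0,16]
After op 11 (pop): stack=[8,2] mem=[0,0,0,16]
After op 12 (RCL M3): stack=[8,2,16] mem=[0,0,0,16]
After op 13 (-): stack=[8,-14] mem=[0,0,0,16]
After op 14 (*): stack=[-112] mem=[0,0,0,16]

Answer: -112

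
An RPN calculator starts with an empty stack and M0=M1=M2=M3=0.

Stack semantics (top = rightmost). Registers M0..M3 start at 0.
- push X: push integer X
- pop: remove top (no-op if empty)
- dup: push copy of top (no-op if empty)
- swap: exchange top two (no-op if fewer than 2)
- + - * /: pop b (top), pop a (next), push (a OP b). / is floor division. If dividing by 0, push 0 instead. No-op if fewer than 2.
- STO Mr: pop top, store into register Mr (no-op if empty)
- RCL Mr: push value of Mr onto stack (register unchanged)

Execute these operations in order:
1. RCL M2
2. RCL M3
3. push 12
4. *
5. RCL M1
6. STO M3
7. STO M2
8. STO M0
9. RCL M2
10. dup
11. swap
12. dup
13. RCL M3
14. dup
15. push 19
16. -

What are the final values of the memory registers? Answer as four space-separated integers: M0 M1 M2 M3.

Answer: 0 0 0 0

Derivation:
After op 1 (RCL M2): stack=[0] mem=[0,0,0,0]
After op 2 (RCL M3): stack=[0,0] mem=[0,0,0,0]
After op 3 (push 12): stack=[0,0,12] mem=[0,0,0,0]
After op 4 (*): stack=[0,0] mem=[0,0,0,0]
After op 5 (RCL M1): stack=[0,0,0] mem=[0,0,0,0]
After op 6 (STO M3): stack=[0,0] mem=[0,0,0,0]
After op 7 (STO M2): stack=[0] mem=[0,0,0,0]
After op 8 (STO M0): stack=[empty] mem=[0,0,0,0]
After op 9 (RCL M2): stack=[0] mem=[0,0,0,0]
After op 10 (dup): stack=[0,0] mem=[0,0,0,0]
After op 11 (swap): stack=[0,0] mem=[0,0,0,0]
After op 12 (dup): stack=[0,0,0] mem=[0,0,0,0]
After op 13 (RCL M3): stack=[0,0,0,0] mem=[0,0,0,0]
After op 14 (dup): stack=[0,0,0,0,0] mem=[0,0,0,0]
After op 15 (push 19): stack=[0,0,0,0,0,19] mem=[0,0,0,0]
After op 16 (-): stack=[0,0,0,0,-19] mem=[0,0,0,0]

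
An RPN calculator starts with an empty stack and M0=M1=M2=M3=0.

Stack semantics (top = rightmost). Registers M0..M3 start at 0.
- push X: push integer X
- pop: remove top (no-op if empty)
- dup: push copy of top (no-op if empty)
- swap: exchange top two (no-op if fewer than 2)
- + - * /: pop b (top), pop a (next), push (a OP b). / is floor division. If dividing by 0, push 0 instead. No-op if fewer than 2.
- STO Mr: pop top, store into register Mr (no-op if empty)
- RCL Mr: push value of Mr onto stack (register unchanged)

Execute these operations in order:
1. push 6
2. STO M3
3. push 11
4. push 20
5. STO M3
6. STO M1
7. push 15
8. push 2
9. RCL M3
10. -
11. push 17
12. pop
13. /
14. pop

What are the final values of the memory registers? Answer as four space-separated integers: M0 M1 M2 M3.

Answer: 0 11 0 20

Derivation:
After op 1 (push 6): stack=[6] mem=[0,0,0,0]
After op 2 (STO M3): stack=[empty] mem=[0,0,0,6]
After op 3 (push 11): stack=[11] mem=[0,0,0,6]
After op 4 (push 20): stack=[11,20] mem=[0,0,0,6]
After op 5 (STO M3): stack=[11] mem=[0,0,0,20]
After op 6 (STO M1): stack=[empty] mem=[0,11,0,20]
After op 7 (push 15): stack=[15] mem=[0,11,0,20]
After op 8 (push 2): stack=[15,2] mem=[0,11,0,20]
After op 9 (RCL M3): stack=[15,2,20] mem=[0,11,0,20]
After op 10 (-): stack=[15,-18] mem=[0,11,0,20]
After op 11 (push 17): stack=[15,-18,17] mem=[0,11,0,20]
After op 12 (pop): stack=[15,-18] mem=[0,11,0,20]
After op 13 (/): stack=[-1] mem=[0,11,0,20]
After op 14 (pop): stack=[empty] mem=[0,11,0,20]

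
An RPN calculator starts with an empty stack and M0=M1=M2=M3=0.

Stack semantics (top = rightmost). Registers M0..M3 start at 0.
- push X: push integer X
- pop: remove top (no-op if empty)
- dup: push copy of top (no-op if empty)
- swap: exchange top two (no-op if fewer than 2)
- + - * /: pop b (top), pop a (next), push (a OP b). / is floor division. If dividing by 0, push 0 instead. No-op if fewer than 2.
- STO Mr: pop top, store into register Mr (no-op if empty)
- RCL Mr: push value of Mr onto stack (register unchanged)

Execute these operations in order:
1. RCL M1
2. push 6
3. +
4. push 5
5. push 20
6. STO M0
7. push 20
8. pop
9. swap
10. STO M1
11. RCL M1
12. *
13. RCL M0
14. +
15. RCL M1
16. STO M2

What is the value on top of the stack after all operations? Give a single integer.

Answer: 50

Derivation:
After op 1 (RCL M1): stack=[0] mem=[0,0,0,0]
After op 2 (push 6): stack=[0,6] mem=[0,0,0,0]
After op 3 (+): stack=[6] mem=[0,0,0,0]
After op 4 (push 5): stack=[6,5] mem=[0,0,0,0]
After op 5 (push 20): stack=[6,5,20] mem=[0,0,0,0]
After op 6 (STO M0): stack=[6,5] mem=[20,0,0,0]
After op 7 (push 20): stack=[6,5,20] mem=[20,0,0,0]
After op 8 (pop): stack=[6,5] mem=[20,0,0,0]
After op 9 (swap): stack=[5,6] mem=[20,0,0,0]
After op 10 (STO M1): stack=[5] mem=[20,6,0,0]
After op 11 (RCL M1): stack=[5,6] mem=[20,6,0,0]
After op 12 (*): stack=[30] mem=[20,6,0,0]
After op 13 (RCL M0): stack=[30,20] mem=[20,6,0,0]
After op 14 (+): stack=[50] mem=[20,6,0,0]
After op 15 (RCL M1): stack=[50,6] mem=[20,6,0,0]
After op 16 (STO M2): stack=[50] mem=[20,6,6,0]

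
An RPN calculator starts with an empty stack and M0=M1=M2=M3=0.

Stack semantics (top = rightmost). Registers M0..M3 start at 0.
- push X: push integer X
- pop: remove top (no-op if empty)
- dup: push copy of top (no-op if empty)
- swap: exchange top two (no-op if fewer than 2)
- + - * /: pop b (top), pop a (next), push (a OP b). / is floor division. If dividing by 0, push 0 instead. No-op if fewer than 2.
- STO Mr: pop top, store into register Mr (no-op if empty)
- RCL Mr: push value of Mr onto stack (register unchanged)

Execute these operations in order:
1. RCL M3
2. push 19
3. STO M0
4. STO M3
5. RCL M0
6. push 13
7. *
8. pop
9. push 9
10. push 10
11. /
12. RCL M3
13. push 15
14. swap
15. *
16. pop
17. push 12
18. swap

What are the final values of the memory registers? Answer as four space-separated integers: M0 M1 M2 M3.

After op 1 (RCL M3): stack=[0] mem=[0,0,0,0]
After op 2 (push 19): stack=[0,19] mem=[0,0,0,0]
After op 3 (STO M0): stack=[0] mem=[19,0,0,0]
After op 4 (STO M3): stack=[empty] mem=[19,0,0,0]
After op 5 (RCL M0): stack=[19] mem=[19,0,0,0]
After op 6 (push 13): stack=[19,13] mem=[19,0,0,0]
After op 7 (*): stack=[247] mem=[19,0,0,0]
After op 8 (pop): stack=[empty] mem=[19,0,0,0]
After op 9 (push 9): stack=[9] mem=[19,0,0,0]
After op 10 (push 10): stack=[9,10] mem=[19,0,0,0]
After op 11 (/): stack=[0] mem=[19,0,0,0]
After op 12 (RCL M3): stack=[0,0] mem=[19,0,0,0]
After op 13 (push 15): stack=[0,0,15] mem=[19,0,0,0]
After op 14 (swap): stack=[0,15,0] mem=[19,0,0,0]
After op 15 (*): stack=[0,0] mem=[19,0,0,0]
After op 16 (pop): stack=[0] mem=[19,0,0,0]
After op 17 (push 12): stack=[0,12] mem=[19,0,0,0]
After op 18 (swap): stack=[12,0] mem=[19,0,0,0]

Answer: 19 0 0 0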